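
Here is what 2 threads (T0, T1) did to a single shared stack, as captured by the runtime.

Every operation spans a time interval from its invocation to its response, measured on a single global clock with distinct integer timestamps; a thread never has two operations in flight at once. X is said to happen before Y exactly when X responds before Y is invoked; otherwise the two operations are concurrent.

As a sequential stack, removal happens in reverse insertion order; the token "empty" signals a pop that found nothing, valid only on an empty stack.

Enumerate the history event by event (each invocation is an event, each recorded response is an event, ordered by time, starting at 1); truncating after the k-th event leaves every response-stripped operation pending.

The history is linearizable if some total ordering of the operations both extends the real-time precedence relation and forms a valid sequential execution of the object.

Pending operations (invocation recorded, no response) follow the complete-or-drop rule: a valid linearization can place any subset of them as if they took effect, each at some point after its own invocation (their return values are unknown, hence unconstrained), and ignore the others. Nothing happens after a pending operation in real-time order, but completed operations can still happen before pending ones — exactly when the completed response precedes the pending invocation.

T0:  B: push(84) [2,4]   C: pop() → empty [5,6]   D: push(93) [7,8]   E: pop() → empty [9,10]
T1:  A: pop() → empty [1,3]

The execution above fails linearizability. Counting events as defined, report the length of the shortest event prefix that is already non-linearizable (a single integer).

6

a valid linearization of events 1..5 exists, for instance A, B:
after step 1 (A pop() → empty): stack <>
after step 2 (B push(84)): stack <84>
event 6 — C's response, time 6 — after it, nothing linearizes
for example A, B, C fails at step 3: C pop() → empty is not legal there
for example B, A, C fails at step 2: A pop() → empty is not legal there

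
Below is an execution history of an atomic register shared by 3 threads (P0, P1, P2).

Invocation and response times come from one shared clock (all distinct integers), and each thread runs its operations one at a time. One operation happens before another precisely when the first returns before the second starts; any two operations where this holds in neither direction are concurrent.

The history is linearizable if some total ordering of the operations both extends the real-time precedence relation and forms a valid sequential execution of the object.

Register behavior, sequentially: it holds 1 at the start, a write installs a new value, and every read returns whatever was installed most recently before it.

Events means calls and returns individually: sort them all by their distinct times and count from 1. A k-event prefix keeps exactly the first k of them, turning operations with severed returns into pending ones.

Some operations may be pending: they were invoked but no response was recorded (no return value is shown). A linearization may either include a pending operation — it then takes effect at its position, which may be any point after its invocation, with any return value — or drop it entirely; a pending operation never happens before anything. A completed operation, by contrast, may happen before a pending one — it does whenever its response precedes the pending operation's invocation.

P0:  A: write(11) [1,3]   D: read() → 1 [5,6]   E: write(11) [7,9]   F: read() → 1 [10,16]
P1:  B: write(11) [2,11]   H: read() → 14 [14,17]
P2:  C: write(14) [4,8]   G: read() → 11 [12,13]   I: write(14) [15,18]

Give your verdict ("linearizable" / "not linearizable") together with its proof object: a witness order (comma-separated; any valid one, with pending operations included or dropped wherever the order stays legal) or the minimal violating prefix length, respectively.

events 1..5 are fine; event 6 — the response of D at time 6 — makes the prefix non-linearizable
one real-time candidate order over the 2 completed operations — the atomic register replay rejects it
completion choices over the 2 pending operations (B, C) were checked; none helps
e.g. A, D (pending dropped): illegal at step 2, since D read() → 1 cannot apply there

not linearizable — minimal violating prefix: 6 events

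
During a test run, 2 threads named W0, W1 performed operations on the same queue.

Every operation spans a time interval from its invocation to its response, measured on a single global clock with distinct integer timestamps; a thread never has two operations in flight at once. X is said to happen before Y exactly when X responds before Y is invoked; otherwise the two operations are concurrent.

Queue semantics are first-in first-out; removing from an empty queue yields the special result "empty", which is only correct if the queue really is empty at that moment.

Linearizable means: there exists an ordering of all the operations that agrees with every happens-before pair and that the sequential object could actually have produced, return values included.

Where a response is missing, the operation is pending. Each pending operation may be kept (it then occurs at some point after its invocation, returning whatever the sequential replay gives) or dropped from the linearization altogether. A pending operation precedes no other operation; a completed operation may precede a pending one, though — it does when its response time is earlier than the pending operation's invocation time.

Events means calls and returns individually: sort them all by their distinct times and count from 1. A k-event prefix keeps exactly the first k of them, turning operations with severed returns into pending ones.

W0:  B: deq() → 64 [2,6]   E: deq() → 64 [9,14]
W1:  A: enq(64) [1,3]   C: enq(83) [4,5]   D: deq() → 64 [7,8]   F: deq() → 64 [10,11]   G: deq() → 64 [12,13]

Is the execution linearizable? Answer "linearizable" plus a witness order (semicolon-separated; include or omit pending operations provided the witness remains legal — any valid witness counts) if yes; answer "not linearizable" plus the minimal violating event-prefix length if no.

not linearizable — minimal violating prefix: 8 events

events 1..7 are fine; event 8 — the response of D at time 8 — makes the prefix non-linearizable
checked exhaustively: 3 real-time-consistent orders of 4 completed operations, zero legal queue replays
take A, B, C, D: step 4 already fails, because D deq() → 64 cannot occur there
take A, C, B, D: step 4 already fails, because D deq() → 64 cannot occur there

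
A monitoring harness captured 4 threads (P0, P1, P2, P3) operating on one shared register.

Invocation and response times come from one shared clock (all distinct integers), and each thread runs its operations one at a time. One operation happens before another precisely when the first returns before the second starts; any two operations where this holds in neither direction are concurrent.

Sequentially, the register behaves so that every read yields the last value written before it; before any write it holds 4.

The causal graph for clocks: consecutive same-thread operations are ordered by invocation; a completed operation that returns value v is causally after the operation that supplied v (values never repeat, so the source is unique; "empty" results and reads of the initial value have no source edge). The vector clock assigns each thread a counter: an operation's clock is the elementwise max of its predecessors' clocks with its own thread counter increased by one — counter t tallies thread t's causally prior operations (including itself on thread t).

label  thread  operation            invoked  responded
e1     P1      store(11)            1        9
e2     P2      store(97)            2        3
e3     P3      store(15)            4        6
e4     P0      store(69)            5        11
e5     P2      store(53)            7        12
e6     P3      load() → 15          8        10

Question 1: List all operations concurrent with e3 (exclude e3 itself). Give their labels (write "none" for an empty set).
Answer: e1, e4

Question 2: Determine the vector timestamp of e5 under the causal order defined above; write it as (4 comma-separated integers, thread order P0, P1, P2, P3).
Answer: (0, 0, 2, 0)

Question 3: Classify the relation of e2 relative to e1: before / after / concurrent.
Answer: concurrent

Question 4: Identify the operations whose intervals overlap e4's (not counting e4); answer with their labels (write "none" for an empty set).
Answer: e1, e3, e5, e6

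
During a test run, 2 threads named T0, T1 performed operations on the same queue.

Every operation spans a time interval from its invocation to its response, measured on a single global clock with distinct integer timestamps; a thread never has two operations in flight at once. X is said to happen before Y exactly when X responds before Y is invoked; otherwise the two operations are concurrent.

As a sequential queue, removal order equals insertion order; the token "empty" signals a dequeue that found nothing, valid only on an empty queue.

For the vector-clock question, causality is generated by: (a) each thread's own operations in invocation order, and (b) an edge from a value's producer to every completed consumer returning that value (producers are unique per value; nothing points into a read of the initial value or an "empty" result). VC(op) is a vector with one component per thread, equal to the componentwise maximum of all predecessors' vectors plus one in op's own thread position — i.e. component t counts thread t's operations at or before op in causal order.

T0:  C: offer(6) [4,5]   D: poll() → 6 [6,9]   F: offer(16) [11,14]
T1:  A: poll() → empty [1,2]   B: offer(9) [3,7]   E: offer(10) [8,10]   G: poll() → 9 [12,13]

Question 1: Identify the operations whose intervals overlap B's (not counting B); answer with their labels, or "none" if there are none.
B spans [3,7]; an op avoiding the whole window 3..7 is ordered, any other is concurrent
A [1,2]: before
C [4,5]: concurrent
D [6,9]: concurrent
E [8,10]: after
F [11,14]: after
G [12,13]: after

C, D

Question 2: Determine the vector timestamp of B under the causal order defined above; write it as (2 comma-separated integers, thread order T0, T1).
VC(A, invoked at 1): no causal predecessors; +1 on T1 → (0, 1)
VC(C, invoked at 4): no causal predecessors; +1 on T0 → (1, 0)
from VC(A)=(0, 1), B (invoked 3) maxes components and bumps T1 → (0, 2)
from VC(C)=(1, 0), D (invoked 6) maxes components and bumps T0 → (2, 0)
from VC(B)=(0, 2), E (invoked 8) maxes components and bumps T1 → (0, 3)
from VC(D)=(2, 0), F (invoked 11) maxes components and bumps T0 → (3, 0)
from VC(B)=(0, 2), VC(E)=(0, 3), G (invoked 12) maxes components and bumps T1 → (0, 4)
target: VC(B) = (0, 2)

(0, 2)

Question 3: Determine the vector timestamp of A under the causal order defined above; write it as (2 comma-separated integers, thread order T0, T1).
root op A, invoked 1: fresh clock plus T1's own tick → (0, 1)
root op C, invoked 4: fresh clock plus T0's own tick → (1, 0)
B, invoked 3, takes VC(A)=(0, 1) under max, adds 1 for T1 → (0, 2)
D, invoked 6, takes VC(C)=(1, 0) under max, adds 1 for T0 → (2, 0)
E, invoked 8, takes VC(B)=(0, 2) under max, adds 1 for T1 → (0, 3)
F, invoked 11, takes VC(D)=(2, 0) under max, adds 1 for T0 → (3, 0)
G, invoked 12, takes VC(B)=(0, 2), VC(E)=(0, 3) under max, adds 1 for T1 → (0, 4)
target: VC(A) = (0, 1)

(0, 1)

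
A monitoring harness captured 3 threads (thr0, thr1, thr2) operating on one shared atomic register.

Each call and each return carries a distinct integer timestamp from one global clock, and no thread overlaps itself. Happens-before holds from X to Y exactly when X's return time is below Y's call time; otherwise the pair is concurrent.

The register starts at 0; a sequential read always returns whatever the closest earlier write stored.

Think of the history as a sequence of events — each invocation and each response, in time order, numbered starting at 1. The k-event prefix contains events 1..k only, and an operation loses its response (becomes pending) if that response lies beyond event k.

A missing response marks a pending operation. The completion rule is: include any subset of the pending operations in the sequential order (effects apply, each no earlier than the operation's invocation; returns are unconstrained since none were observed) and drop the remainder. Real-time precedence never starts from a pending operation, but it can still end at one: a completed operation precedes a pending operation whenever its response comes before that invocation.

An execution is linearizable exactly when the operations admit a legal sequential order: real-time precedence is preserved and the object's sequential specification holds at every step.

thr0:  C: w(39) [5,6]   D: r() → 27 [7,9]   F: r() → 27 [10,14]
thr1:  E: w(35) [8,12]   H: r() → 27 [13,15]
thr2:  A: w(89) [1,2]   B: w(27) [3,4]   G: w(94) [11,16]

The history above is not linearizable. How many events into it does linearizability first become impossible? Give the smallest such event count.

events 1..8 are still linearizable — one witness is A, B, C:
step 1: A w(89) — value 89
step 2: B w(27) — value 27
step 3: C w(39) — value 39
once event 9 joins (D's response, time 9), exhaustive search finds no witness
completion choices over the 1 pending operation (E) were checked; none helps
sample order A, B, C, D (pending dropped) stalls at step 4 — D r() → 27 has no legal effect

9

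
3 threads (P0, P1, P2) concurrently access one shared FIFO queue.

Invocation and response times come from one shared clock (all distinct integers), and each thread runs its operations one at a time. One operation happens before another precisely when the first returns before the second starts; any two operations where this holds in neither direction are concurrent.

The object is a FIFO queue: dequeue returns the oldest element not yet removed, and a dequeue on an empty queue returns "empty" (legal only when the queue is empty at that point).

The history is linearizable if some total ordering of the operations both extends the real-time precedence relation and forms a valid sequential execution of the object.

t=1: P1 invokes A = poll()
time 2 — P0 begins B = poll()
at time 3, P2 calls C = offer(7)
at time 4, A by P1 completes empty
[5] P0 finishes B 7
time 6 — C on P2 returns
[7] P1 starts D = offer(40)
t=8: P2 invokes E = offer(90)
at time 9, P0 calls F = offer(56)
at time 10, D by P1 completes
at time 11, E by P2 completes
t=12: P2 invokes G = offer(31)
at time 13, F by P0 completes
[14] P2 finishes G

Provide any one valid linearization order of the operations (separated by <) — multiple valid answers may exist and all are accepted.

A < C < B < D < E < F < G

after step 1 (A poll() → empty): queue <>
after step 2 (C offer(7)): queue <7>
after step 3 (B poll() → 7): queue <>
after step 4 (D offer(40)): queue <40>
after step 5 (E offer(90)): queue <40,90>
after step 6 (F offer(56)): queue <40,90,56>
after step 7 (G offer(31)): queue <40,90,56,31>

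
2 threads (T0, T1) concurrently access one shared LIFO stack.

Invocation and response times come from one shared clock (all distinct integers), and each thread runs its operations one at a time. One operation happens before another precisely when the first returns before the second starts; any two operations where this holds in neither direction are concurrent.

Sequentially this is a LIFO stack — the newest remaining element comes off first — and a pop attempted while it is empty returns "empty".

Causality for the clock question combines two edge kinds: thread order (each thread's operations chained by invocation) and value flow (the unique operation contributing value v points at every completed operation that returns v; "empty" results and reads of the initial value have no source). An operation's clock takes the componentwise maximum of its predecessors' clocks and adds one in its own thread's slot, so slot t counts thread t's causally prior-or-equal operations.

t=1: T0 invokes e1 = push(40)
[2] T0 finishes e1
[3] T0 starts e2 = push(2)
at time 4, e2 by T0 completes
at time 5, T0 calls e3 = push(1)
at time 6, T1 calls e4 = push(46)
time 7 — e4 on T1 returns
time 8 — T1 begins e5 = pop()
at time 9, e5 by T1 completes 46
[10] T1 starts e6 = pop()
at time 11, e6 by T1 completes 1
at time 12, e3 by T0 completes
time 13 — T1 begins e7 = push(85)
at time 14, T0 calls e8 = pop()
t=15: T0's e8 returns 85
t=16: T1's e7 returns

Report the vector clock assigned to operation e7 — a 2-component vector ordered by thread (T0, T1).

(3, 4)

e4, invoked 6, has no incoming edges; only T1's bump applies → (0, 1)
e1, invoked 1, has no incoming edges; only T0's bump applies → (1, 0)
merge at e5 (invoked 8): VC(e4)=(0, 1), own-thread bump on T1 → (0, 2)
merge at e2 (invoked 3): VC(e1)=(1, 0), own-thread bump on T0 → (2, 0)
merge at e3 (invoked 5): VC(e2)=(2, 0), own-thread bump on T0 → (3, 0)
merge at e6 (invoked 10): VC(e3)=(3, 0), VC(e5)=(0, 2), own-thread bump on T1 → (3, 3)
merge at e7 (invoked 13): VC(e6)=(3, 3), own-thread bump on T1 → (3, 4)
merge at e8 (invoked 14): VC(e3)=(3, 0), VC(e7)=(3, 4), own-thread bump on T0 → (4, 4)
target: VC(e7) = (3, 4)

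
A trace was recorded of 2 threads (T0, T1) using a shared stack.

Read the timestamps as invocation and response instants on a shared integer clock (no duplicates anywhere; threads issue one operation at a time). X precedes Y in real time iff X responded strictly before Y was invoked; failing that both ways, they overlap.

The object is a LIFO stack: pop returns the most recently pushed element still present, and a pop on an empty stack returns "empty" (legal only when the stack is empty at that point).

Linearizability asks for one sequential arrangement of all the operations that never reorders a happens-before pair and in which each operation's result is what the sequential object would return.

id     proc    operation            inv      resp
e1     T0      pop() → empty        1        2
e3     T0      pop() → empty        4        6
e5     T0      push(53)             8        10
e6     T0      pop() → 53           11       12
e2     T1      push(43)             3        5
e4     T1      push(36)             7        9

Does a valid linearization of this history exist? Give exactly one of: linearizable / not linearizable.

linearizable

a witness: e1, e3, e2, e4, e5, e6
1. e1 pop() → empty, leaving stack <>
2. e3 pop() → empty, leaving stack <>
3. e2 push(43), leaving stack <43>
4. e4 push(36), leaving stack <43,36>
5. e5 push(53), leaving stack <43,36,53>
6. e6 pop() → 53, leaving stack <43,36>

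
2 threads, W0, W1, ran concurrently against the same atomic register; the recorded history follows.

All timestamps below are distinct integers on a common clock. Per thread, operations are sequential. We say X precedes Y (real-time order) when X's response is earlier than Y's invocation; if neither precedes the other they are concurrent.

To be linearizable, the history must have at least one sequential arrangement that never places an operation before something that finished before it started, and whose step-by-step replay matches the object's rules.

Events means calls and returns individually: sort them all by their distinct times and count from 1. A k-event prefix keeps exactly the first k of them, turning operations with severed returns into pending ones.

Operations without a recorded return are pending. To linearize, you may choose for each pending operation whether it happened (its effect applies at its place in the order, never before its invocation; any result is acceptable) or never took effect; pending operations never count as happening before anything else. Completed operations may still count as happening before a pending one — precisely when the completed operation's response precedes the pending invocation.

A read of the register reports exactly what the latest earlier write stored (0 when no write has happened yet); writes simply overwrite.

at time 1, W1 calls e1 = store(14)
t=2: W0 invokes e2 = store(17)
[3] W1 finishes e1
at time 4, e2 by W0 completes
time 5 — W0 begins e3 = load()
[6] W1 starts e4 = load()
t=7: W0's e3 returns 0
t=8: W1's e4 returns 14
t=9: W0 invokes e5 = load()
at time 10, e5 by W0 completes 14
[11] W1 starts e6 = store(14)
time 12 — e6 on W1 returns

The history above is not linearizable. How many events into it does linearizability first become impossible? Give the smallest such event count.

7

one valid order for events 1..6 is e1, e2:
after step 1 (e1 store(14)): value 14
after step 2 (e2 store(17)): value 17
at event 7 (e3's time-7 response) nothing linearizes any more
no escape via the 1 pending operation (e4): every completion choice fails
e.g. e1, e2, e3 (pending dropped): illegal at step 3, since e3 load() → 0 cannot apply there
e.g. e2, e1, e3 (pending dropped): illegal at step 3, since e3 load() → 0 cannot apply there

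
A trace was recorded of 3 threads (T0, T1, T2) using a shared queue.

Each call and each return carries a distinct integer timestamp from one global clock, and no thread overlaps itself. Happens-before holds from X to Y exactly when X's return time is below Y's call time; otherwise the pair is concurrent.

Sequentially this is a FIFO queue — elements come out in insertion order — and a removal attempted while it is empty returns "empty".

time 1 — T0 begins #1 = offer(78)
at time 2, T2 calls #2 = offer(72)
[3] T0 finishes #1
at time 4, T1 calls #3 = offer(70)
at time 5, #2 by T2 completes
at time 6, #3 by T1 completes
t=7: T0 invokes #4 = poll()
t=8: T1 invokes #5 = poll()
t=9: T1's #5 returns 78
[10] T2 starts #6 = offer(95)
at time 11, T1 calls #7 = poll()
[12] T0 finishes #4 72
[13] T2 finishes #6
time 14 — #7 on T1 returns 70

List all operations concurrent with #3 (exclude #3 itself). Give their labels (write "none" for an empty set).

#2

concurrent with #3 ([4,6]): every op whose interval crosses 4..6
#1 [1,3]: before
#2 [2,5]: concurrent
#4 [7,12]: after
#5 [8,9]: after
#6 [10,13]: after
#7 [11,14]: after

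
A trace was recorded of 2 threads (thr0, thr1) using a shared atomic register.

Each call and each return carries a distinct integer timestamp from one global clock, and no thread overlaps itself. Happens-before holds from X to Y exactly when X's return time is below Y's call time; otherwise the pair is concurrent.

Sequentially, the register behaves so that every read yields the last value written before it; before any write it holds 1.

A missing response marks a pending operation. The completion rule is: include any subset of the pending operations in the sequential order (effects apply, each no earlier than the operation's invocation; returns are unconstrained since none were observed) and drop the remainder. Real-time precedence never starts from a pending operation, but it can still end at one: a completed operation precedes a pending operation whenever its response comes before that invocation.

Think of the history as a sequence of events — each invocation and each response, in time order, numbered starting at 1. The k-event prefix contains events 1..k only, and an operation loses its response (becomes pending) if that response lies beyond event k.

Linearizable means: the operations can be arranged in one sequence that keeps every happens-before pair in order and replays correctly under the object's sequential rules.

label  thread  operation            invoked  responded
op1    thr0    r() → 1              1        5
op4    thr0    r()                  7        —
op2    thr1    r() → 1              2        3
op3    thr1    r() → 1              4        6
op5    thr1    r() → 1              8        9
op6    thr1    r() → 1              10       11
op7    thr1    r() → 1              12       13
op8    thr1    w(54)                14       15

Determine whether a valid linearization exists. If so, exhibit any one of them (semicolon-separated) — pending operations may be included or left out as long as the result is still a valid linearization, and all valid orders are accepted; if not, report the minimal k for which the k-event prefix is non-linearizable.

linearizable — witness: op1; op2; op3; op4; op5; op6; op7; op8

step 1: op1 r() → 1 — value 1
step 2: op2 r() → 1 — value 1
step 3: op3 r() → 1 — value 1
step 4: op4 r() (pending, included) — value 1
step 5: op5 r() → 1 — value 1
step 6: op6 r() → 1 — value 1
step 7: op7 r() → 1 — value 1
step 8: op8 w(54) — value 54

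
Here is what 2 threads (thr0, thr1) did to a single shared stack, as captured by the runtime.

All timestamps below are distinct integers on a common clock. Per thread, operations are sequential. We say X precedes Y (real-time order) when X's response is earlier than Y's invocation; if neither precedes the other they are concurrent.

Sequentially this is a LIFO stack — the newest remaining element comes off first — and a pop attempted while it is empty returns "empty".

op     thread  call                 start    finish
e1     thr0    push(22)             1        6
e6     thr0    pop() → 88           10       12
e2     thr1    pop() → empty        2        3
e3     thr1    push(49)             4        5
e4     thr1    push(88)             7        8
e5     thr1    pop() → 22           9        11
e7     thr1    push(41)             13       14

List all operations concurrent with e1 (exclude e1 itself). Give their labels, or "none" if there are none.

e1 runs from 1 to 6; window-overlapping ops are concurrent
e2 [2,3]: concurrent
e3 [4,5]: concurrent
e4 [7,8]: after
e5 [9,11]: after
e6 [10,12]: after
e7 [13,14]: after

e2, e3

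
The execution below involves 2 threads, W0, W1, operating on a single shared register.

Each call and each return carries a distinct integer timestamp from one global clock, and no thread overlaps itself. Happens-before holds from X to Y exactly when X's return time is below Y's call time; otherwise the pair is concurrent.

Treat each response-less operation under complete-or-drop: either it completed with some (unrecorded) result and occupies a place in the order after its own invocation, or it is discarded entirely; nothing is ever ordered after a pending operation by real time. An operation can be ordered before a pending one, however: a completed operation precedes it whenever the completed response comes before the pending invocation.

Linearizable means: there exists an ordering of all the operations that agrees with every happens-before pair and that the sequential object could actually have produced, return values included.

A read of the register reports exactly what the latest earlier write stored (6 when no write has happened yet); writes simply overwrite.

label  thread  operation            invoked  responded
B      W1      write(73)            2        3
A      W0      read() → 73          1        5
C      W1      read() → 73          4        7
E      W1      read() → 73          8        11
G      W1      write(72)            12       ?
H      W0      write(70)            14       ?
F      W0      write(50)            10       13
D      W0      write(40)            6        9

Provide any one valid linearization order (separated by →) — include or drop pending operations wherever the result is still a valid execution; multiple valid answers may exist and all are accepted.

after step 1 (B write(73)): value 73
after step 2 (A read() → 73): value 73
after step 3 (C read() → 73): value 73
after step 4 (E read() → 73): value 73
after step 5 (D write(40)): value 40
after step 6 (F write(50)): value 50

B → A → C → E → D → F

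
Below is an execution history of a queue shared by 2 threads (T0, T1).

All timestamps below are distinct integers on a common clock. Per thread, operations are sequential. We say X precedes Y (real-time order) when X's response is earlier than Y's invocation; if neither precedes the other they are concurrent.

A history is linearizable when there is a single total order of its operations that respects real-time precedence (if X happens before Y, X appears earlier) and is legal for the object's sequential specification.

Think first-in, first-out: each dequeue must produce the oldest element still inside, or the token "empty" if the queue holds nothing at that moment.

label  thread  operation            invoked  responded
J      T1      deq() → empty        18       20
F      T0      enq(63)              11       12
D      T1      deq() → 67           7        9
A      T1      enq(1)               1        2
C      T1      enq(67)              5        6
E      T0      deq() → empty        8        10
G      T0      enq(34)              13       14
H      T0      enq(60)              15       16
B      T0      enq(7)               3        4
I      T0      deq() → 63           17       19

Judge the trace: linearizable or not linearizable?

not linearizable

the violation lands at event 9, D's response at time 9: events 1..8 linearize, events 1..9 do not
exactly one order of the 4 completed ops respects real time; the queue replay fails
include/drop combinations of the 1 pending operation (E) were all tried; none helps
take A, B, C, D (pending dropped): step 4 already fails, because D deq() → 67 cannot occur there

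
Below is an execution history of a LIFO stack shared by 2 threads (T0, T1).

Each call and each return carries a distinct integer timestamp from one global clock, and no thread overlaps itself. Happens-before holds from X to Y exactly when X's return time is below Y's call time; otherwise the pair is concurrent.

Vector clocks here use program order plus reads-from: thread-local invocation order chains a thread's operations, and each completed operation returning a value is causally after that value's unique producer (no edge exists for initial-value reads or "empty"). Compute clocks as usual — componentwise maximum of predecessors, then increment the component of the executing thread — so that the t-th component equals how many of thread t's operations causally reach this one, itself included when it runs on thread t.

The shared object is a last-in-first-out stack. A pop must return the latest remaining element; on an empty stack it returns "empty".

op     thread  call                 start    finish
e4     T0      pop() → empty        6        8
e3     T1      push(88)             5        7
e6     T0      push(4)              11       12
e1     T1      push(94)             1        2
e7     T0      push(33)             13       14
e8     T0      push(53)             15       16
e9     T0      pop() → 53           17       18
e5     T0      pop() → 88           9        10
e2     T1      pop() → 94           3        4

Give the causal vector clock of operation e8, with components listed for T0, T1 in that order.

root op e1, invoked 1: fresh clock plus T1's own tick → (0, 1)
root op e4, invoked 6: fresh clock plus T0's own tick → (1, 0)
e2, invoked 3, takes VC(e1)=(0, 1) under max, adds 1 for T1 → (0, 2)
e3, invoked 5, takes VC(e2)=(0, 2) under max, adds 1 for T1 → (0, 3)
e5, invoked 9, takes VC(e3)=(0, 3), VC(e4)=(1, 0) under max, adds 1 for T0 → (2, 3)
e6, invoked 11, takes VC(e5)=(2, 3) under max, adds 1 for T0 → (3, 3)
e7, invoked 13, takes VC(e6)=(3, 3) under max, adds 1 for T0 → (4, 3)
e8, invoked 15, takes VC(e7)=(4, 3) under max, adds 1 for T0 → (5, 3)
e9, invoked 17, takes VC(e8)=(5, 3) under max, adds 1 for T0 → (6, 3)
target: VC(e8) = (5, 3)

(5, 3)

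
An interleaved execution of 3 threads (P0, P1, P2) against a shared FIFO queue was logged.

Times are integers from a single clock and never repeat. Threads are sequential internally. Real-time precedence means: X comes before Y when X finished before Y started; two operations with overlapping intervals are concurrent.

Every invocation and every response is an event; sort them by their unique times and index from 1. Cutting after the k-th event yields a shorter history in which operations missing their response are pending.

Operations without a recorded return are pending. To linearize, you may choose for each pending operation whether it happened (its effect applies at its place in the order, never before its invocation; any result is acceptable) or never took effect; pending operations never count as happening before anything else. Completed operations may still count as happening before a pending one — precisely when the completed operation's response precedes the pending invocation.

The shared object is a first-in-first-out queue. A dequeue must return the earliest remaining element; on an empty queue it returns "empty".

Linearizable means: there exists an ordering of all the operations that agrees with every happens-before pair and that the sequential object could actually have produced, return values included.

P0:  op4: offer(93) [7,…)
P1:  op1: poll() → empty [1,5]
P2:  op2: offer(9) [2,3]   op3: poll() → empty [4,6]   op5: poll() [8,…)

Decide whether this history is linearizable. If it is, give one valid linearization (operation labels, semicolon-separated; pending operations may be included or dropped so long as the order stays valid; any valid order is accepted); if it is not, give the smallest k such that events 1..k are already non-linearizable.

not linearizable — minimal violating prefix: 6 events

cut after 5 events: linearizable; cut after 6 events (op3 responds, time 6): not linearizable
checked exhaustively: 3 real-time-consistent orders of 3 completed operations, zero legal FIFO queue replays
one such order, op1, op2, op3, breaks at step 3 where op3 poll() → empty is illegal
one such order, op2, op1, op3, breaks at step 2 where op1 poll() → empty is illegal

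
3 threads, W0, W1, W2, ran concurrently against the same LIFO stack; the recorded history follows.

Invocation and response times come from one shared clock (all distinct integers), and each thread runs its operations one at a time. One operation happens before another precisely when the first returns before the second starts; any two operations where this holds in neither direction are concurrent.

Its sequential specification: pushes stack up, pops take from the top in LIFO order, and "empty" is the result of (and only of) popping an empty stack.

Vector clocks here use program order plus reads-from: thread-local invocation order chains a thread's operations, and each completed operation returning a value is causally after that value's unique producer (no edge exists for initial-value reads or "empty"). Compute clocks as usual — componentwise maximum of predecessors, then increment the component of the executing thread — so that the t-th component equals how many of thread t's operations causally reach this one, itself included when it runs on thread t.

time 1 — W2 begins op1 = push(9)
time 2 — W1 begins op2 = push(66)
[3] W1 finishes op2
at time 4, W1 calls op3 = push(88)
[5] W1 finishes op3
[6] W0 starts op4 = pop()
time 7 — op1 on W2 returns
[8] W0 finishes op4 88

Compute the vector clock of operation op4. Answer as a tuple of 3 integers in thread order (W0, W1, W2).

(1, 2, 0)

op1, invoked 1, has no incoming edges; only W2's bump applies → (0, 0, 1)
op2, invoked 2, has no incoming edges; only W1's bump applies → (0, 1, 0)
VC(op3, invoked at 4): max of VC(op2)=(0, 1, 0), then +1 on thread W1 → (0, 2, 0)
VC(op4, invoked at 6): max of VC(op3)=(0, 2, 0), then +1 on thread W0 → (1, 2, 0)
target: VC(op4) = (1, 2, 0)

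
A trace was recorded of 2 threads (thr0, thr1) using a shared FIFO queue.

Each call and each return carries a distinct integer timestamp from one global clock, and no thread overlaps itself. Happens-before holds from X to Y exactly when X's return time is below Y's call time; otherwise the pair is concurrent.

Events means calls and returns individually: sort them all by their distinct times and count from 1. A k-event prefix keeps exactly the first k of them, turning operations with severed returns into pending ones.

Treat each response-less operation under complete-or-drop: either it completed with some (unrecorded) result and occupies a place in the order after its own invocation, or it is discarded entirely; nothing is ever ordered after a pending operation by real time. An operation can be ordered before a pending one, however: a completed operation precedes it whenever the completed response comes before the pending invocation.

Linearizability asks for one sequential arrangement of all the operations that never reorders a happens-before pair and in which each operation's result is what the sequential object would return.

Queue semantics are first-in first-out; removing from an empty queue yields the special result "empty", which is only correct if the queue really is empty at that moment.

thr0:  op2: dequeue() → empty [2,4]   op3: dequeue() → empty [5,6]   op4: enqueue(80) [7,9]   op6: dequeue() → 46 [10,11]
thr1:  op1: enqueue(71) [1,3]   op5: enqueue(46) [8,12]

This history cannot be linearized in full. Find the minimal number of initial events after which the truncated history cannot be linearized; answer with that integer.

one valid order for events 1..5 is op2, op1:
1. op2 dequeue() → empty, leaving queue <>
2. op1 enqueue(71), leaving queue <71>
event 6 — op3's response, time 6 — after it, nothing linearizes
e.g. op1, op2, op3: illegal at step 2, since op2 dequeue() → empty cannot apply there
e.g. op2, op1, op3: illegal at step 3, since op3 dequeue() → empty cannot apply there

6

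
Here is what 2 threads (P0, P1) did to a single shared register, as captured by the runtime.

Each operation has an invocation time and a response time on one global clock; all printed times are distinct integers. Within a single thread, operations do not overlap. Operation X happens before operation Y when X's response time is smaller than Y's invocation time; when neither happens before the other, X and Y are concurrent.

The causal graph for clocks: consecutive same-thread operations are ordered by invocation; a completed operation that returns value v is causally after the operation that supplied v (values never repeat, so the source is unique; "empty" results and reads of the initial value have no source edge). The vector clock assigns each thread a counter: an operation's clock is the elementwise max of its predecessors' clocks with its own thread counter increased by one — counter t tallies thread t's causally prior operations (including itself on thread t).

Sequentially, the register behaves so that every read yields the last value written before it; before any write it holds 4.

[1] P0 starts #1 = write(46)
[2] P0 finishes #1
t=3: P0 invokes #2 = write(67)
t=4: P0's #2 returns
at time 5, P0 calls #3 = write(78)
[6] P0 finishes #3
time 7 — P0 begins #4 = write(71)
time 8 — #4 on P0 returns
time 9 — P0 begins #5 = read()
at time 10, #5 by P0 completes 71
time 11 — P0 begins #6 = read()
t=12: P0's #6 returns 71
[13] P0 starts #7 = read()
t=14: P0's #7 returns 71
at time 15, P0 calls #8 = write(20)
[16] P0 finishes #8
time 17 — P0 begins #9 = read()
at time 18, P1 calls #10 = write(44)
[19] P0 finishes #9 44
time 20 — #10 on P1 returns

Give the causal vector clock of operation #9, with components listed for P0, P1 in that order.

root op #10, invoked 18: fresh clock plus P1's own tick → (0, 1)
root op #1, invoked 1: fresh clock plus P0's own tick → (1, 0)
VC(#2, invoked at 3): max of VC(#1)=(1, 0), then +1 on thread P0 → (2, 0)
VC(#3, invoked at 5): max of VC(#2)=(2, 0), then +1 on thread P0 → (3, 0)
VC(#4, invoked at 7): max of VC(#3)=(3, 0), then +1 on thread P0 → (4, 0)
VC(#5, invoked at 9): max of VC(#4)=(4, 0), then +1 on thread P0 → (5, 0)
VC(#6, invoked at 11): max of VC(#4)=(4, 0), VC(#5)=(5, 0), then +1 on thread P0 → (6, 0)
VC(#7, invoked at 13): max of VC(#4)=(4, 0), VC(#6)=(6, 0), then +1 on thread P0 → (7, 0)
VC(#8, invoked at 15): max of VC(#7)=(7, 0), then +1 on thread P0 → (8, 0)
VC(#9, invoked at 17): max of VC(#8)=(8, 0), VC(#10)=(0, 1), then +1 on thread P0 → (9, 1)
target: VC(#9) = (9, 1)

(9, 1)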